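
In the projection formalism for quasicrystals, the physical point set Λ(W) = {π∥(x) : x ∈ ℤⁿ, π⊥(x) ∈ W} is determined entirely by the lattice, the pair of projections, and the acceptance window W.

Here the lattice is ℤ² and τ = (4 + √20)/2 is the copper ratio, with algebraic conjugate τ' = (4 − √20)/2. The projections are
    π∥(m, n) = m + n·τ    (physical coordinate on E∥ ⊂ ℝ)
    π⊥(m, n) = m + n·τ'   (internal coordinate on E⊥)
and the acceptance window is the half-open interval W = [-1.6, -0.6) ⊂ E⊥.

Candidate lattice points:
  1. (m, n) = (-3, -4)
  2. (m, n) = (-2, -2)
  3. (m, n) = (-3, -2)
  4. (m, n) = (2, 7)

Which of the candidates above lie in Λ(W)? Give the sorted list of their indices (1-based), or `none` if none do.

Numerically τ ≈ 4.2361 and τ' = −1/τ ≈ -0.2361.
#1 (-3,-4): internal coord -3 + (-4)·τ' = -2.0557; -2.0557 ∉ [-1.6, -0.6) → out
#2 (-2,-2): internal coord -2 + (-2)·τ' = -1.5279; -1.5279 ∈ [-1.6, -0.6) → IN Λ
#3 (-3,-2): internal coord -3 + (-2)·τ' = -2.5279; -2.5279 ∉ [-1.6, -0.6) → out
#4 (2,7): internal coord 2 + (7)·τ' = +0.3475; +0.3475 ∉ [-1.6, -0.6) → out

2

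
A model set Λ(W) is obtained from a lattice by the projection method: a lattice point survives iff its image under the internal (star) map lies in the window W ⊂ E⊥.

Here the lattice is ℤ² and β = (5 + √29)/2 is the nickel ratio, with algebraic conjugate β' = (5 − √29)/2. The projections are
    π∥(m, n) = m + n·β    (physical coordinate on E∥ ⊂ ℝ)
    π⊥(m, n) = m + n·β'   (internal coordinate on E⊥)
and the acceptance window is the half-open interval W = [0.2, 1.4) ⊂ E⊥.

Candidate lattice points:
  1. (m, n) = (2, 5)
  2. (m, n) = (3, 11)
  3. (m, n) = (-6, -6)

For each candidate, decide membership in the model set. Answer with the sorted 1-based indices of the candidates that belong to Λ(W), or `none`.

β' = (5−√29)/2 ≈ -0.192582.
candidate 1: (m,n)=(2,5) → π∥ = 2+5·β ≈ 27.962912, π⊥ = 2+5·β' ≈ 1.037088 ∈ [0.2, 1.4) ⇒ IN Λ
candidate 2: (m,n)=(3,11) → π∥ = 3+11·β ≈ 60.118406, π⊥ = 3+11·β' ≈ 0.881594 ∈ [0.2, 1.4) ⇒ IN Λ
candidate 3: (m,n)=(-6,-6) → π∥ = -6-6·β ≈ -37.155494, π⊥ = -6-6·β' ≈ -4.844506 ∉ [0.2, 1.4) ⇒ out

1, 2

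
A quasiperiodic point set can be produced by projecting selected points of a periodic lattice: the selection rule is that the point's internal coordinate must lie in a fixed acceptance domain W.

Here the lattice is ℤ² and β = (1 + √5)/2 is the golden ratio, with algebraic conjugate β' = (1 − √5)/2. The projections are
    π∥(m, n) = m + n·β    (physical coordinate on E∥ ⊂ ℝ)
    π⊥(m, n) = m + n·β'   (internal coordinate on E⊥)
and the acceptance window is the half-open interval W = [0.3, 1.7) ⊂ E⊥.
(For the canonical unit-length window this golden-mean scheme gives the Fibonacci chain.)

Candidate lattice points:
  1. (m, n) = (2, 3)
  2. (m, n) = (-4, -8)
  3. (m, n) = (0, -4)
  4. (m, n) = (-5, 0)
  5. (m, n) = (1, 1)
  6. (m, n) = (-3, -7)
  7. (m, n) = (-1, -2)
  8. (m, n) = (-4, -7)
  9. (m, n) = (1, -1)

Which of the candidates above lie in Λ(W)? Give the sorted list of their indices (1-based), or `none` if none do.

Compute β' = (1−√5)/2 = -0.61803, so π⊥(m,n) = m -0.61803·n.
[1] lift (2,3): star map gives 0.14590; window check 0.3 ≤ 0.14590 < 1.7 is false → out
[2] lift (-4,-8): star map gives 0.94427; window check 0.3 ≤ 0.94427 < 1.7 is true → IN Λ
[3] lift (0,-4): star map gives 2.47214; window check 0.3 ≤ 2.47214 < 1.7 is false → out
[4] lift (-5,0): star map gives -5.00000; window check 0.3 ≤ -5.00000 < 1.7 is false → out
[5] lift (1,1): star map gives 0.38197; window check 0.3 ≤ 0.38197 < 1.7 is true → IN Λ
[6] lift (-3,-7): star map gives 1.32624; window check 0.3 ≤ 1.32624 < 1.7 is true → IN Λ
[7] lift (-1,-2): star map gives 0.23607; window check 0.3 ≤ 0.23607 < 1.7 is false → out
[8] lift (-4,-7): star map gives 0.32624; window check 0.3 ≤ 0.32624 < 1.7 is true → IN Λ
[9] lift (1,-1): star map gives 1.61803; window check 0.3 ≤ 1.61803 < 1.7 is true → IN Λ

2, 5, 6, 8, 9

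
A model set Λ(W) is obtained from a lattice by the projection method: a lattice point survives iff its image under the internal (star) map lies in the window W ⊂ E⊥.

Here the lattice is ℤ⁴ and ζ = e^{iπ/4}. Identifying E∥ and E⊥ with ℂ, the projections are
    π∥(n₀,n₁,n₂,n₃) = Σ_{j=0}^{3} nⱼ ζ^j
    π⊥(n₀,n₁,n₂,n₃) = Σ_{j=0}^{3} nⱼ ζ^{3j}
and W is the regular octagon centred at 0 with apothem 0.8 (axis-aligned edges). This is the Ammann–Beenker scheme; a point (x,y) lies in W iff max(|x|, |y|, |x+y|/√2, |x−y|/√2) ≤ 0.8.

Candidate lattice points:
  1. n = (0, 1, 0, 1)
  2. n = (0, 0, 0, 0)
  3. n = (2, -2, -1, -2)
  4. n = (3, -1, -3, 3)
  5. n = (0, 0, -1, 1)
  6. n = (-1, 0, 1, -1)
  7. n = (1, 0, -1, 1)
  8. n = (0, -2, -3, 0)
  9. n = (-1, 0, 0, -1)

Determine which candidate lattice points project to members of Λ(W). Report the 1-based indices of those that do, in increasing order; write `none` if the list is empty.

With ζ = e^{iπ/4} the internal vectors are ζ^0,ζ^3,ζ^6,ζ^9.
candidate 1: n = (0, 1, 0, 1) → π⊥ ≈ (+0.000000, +1.414214); max(|x|,|y|,|x±y|/√2) = 1.414214 > 0.8 ⇒ ∉ W
candidate 2: n = (0, 0, 0, 0) → π⊥ ≈ (+0.000000, +0.000000); max(|x|,|y|,|x±y|/√2) = 0.000000 ≤ 0.8 ⇒ ∈ W
candidate 3: n = (2, -2, -1, -2) → π⊥ ≈ (+2.000000, -1.828427); max(|x|,|y|,|x±y|/√2) = 2.707107 > 0.8 ⇒ ∉ W
candidate 4: n = (3, -1, -3, 3) → π⊥ ≈ (+5.828427, +4.414214); max(|x|,|y|,|x±y|/√2) = 7.242641 > 0.8 ⇒ ∉ W
candidate 5: n = (0, 0, -1, 1) → π⊥ ≈ (+0.707107, +1.707107); max(|x|,|y|,|x±y|/√2) = 1.707107 > 0.8 ⇒ ∉ W
candidate 6: n = (-1, 0, 1, -1) → π⊥ ≈ (-1.707107, -1.707107); max(|x|,|y|,|x±y|/√2) = 2.414214 > 0.8 ⇒ ∉ W
candidate 7: n = (1, 0, -1, 1) → π⊥ ≈ (+1.707107, +1.707107); max(|x|,|y|,|x±y|/√2) = 2.414214 > 0.8 ⇒ ∉ W
candidate 8: n = (0, -2, -3, 0) → π⊥ ≈ (+1.414214, +1.585786); max(|x|,|y|,|x±y|/√2) = 2.121320 > 0.8 ⇒ ∉ W
candidate 9: n = (-1, 0, 0, -1) → π⊥ ≈ (-1.707107, -0.707107); max(|x|,|y|,|x±y|/√2) = 1.707107 > 0.8 ⇒ ∉ W

2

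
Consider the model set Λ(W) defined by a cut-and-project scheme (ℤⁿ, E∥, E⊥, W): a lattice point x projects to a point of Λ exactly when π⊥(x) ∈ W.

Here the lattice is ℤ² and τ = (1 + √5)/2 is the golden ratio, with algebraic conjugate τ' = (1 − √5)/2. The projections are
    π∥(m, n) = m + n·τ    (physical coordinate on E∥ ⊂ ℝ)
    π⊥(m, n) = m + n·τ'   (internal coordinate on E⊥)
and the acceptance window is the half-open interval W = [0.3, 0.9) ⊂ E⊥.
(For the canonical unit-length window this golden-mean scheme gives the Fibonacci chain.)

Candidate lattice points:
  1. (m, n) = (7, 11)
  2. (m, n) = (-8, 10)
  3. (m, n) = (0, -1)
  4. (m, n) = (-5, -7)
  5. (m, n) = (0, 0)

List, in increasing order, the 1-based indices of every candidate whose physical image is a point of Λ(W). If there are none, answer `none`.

Numerically τ ≈ 1.6180 and τ' = −1/τ ≈ -0.6180.
[1] lift (7,11): star map gives 0.2016; window check 0.3 ≤ 0.2016 < 0.9 is false → out
[2] lift (-8,10): star map gives -14.1803; window check 0.3 ≤ -14.1803 < 0.9 is false → out
[3] lift (0,-1): star map gives 0.6180; window check 0.3 ≤ 0.6180 < 0.9 is true → IN Λ
[4] lift (-5,-7): star map gives -0.6738; window check 0.3 ≤ -0.6738 < 0.9 is false → out
[5] lift (0,0): star map gives 0.0000; window check 0.3 ≤ 0.0000 < 0.9 is false → out

3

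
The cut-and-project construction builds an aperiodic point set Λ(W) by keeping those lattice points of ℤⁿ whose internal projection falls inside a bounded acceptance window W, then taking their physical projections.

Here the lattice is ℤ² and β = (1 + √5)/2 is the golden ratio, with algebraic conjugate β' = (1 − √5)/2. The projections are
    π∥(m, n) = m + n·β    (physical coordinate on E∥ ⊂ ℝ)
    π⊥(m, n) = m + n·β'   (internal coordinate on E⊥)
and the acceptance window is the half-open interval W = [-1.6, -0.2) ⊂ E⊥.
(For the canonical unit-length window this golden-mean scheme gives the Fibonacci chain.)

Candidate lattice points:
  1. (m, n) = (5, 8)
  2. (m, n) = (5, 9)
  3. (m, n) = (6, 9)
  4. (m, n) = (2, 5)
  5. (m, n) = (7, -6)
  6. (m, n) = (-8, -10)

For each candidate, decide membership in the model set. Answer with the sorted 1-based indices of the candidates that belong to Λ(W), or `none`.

2, 4

Numerically β ≈ 1.6180 and β' = −1/β ≈ -0.6180.
#1 (5,8): internal coord 5 + (8)·β' = +0.0557; +0.0557 ∉ [-1.6, -0.2) → out
#2 (5,9): internal coord 5 + (9)·β' = -0.5623; -0.5623 ∈ [-1.6, -0.2) → IN Λ
#3 (6,9): internal coord 6 + (9)·β' = +0.4377; +0.4377 ∉ [-1.6, -0.2) → out
#4 (2,5): internal coord 2 + (5)·β' = -1.0902; -1.0902 ∈ [-1.6, -0.2) → IN Λ
#5 (7,-6): internal coord 7 + (-6)·β' = +10.7082; +10.7082 ∉ [-1.6, -0.2) → out
#6 (-8,-10): internal coord -8 + (-10)·β' = -1.8197; -1.8197 ∉ [-1.6, -0.2) → out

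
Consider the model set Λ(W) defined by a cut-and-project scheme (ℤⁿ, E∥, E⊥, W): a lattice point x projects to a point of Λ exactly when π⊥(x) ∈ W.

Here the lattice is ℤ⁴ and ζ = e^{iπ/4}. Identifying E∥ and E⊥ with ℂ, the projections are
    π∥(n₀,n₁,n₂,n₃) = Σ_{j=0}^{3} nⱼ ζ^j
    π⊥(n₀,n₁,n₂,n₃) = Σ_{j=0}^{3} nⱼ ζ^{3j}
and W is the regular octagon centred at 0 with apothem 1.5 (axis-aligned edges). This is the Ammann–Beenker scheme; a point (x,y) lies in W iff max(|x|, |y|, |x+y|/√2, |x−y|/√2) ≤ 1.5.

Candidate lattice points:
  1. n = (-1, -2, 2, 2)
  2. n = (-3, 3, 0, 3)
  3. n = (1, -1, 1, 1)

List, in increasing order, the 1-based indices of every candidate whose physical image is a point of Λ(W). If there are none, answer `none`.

none

With ζ = e^{iπ/4} the internal vectors are ζ^0,ζ^3,ζ^6,ζ^9.
candidate 1: n = (-1, -2, 2, 2) → π⊥ ≈ (+1.82843, -2.00000); max(|x|,|y|,|x±y|/√2) = 2.70711 > 1.5 ⇒ ∉ W
candidate 2: n = (-3, 3, 0, 3) → π⊥ ≈ (-3.00000, +4.24264); max(|x|,|y|,|x±y|/√2) = 5.12132 > 1.5 ⇒ ∉ W
candidate 3: n = (1, -1, 1, 1) → π⊥ ≈ (+2.41421, -1.00000); max(|x|,|y|,|x±y|/√2) = 2.41421 > 1.5 ⇒ ∉ W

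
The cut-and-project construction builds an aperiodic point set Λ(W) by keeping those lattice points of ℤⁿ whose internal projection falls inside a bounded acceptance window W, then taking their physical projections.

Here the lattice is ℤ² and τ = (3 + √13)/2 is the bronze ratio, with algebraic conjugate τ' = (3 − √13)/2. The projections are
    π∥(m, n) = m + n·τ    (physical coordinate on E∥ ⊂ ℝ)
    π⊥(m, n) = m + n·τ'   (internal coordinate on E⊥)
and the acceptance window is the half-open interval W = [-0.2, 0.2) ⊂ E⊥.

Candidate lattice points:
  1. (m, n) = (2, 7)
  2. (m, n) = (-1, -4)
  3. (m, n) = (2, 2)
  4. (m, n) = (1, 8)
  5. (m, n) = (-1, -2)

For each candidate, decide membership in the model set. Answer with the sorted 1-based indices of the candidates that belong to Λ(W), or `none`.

1

Compute τ' = (3−√13)/2 = -0.30278, so π⊥(m,n) = m -0.30278·n.
#1 (2,7): internal coord 2 + (7)·τ' = -0.11943; -0.11943 ∈ [-0.2, 0.2) → IN Λ
#2 (-1,-4): internal coord -1 + (-4)·τ' = +0.21110; +0.21110 ∉ [-0.2, 0.2) → out
#3 (2,2): internal coord 2 + (2)·τ' = +1.39445; +1.39445 ∉ [-0.2, 0.2) → out
#4 (1,8): internal coord 1 + (8)·τ' = -1.42221; -1.42221 ∉ [-0.2, 0.2) → out
#5 (-1,-2): internal coord -1 + (-2)·τ' = -0.39445; -0.39445 ∉ [-0.2, 0.2) → out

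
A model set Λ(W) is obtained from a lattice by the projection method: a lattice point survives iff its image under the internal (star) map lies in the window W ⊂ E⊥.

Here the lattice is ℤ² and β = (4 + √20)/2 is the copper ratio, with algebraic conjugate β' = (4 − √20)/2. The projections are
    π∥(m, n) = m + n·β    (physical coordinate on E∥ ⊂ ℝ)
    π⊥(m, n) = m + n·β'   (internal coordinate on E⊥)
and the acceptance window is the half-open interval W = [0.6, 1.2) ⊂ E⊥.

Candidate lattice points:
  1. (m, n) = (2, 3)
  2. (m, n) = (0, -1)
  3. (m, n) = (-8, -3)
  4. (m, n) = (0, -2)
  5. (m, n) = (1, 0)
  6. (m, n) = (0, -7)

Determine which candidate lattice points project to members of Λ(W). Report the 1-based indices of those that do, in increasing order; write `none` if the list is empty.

Numerically β ≈ 4.23607 and β' = −1/β ≈ -0.23607.
[1] lift (2,3): star map gives 1.29180; window check 0.6 ≤ 1.29180 < 1.2 is false → out
[2] lift (0,-1): star map gives 0.23607; window check 0.6 ≤ 0.23607 < 1.2 is false → out
[3] lift (-8,-3): star map gives -7.29180; window check 0.6 ≤ -7.29180 < 1.2 is false → out
[4] lift (0,-2): star map gives 0.47214; window check 0.6 ≤ 0.47214 < 1.2 is false → out
[5] lift (1,0): star map gives 1.00000; window check 0.6 ≤ 1.00000 < 1.2 is true → IN Λ
[6] lift (0,-7): star map gives 1.65248; window check 0.6 ≤ 1.65248 < 1.2 is false → out

5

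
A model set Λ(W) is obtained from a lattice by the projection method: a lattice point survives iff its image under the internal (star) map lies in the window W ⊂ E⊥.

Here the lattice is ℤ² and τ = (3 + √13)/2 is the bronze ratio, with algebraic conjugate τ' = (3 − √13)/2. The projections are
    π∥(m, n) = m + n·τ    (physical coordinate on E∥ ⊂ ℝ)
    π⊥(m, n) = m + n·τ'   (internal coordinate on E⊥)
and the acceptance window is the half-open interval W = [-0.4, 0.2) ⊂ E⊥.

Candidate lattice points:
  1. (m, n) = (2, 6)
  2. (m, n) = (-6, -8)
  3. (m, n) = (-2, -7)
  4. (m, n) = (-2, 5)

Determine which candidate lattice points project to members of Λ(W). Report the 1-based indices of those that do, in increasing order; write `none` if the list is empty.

Numerically τ ≈ 3.3028 and τ' = −1/τ ≈ -0.3028.
candidate 1: (m,n)=(2,6) → π∥ = 2+6·τ ≈ 21.8167, π⊥ = 2+6·τ' ≈ 0.1833 ∈ [-0.4, 0.2) ⇒ IN Λ
candidate 2: (m,n)=(-6,-8) → π∥ = -6-8·τ ≈ -32.4222, π⊥ = -6-8·τ' ≈ -3.5778 ∉ [-0.4, 0.2) ⇒ out
candidate 3: (m,n)=(-2,-7) → π∥ = -2-7·τ ≈ -25.1194, π⊥ = -2-7·τ' ≈ 0.1194 ∈ [-0.4, 0.2) ⇒ IN Λ
candidate 4: (m,n)=(-2,5) → π∥ = -2+5·τ ≈ 14.5139, π⊥ = -2+5·τ' ≈ -3.5139 ∉ [-0.4, 0.2) ⇒ out

1, 3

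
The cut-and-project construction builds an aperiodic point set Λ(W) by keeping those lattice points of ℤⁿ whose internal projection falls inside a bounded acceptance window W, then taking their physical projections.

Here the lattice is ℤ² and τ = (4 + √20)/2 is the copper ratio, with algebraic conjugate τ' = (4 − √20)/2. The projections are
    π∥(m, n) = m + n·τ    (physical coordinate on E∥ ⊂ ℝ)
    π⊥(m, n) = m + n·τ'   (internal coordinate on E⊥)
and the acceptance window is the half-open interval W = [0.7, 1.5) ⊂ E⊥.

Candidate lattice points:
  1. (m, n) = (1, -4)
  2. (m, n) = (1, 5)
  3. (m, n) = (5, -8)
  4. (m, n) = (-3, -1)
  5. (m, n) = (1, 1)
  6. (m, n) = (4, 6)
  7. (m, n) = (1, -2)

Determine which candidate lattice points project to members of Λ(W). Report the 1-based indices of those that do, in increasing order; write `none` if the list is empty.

Numerically τ ≈ 4.236068 and τ' = −1/τ ≈ -0.236068.
[1] lift (1,-4): star map gives 1.944272; window check 0.7 ≤ 1.944272 < 1.5 is false → out
[2] lift (1,5): star map gives -0.180340; window check 0.7 ≤ -0.180340 < 1.5 is false → out
[3] lift (5,-8): star map gives 6.888544; window check 0.7 ≤ 6.888544 < 1.5 is false → out
[4] lift (-3,-1): star map gives -2.763932; window check 0.7 ≤ -2.763932 < 1.5 is false → out
[5] lift (1,1): star map gives 0.763932; window check 0.7 ≤ 0.763932 < 1.5 is true → IN Λ
[6] lift (4,6): star map gives 2.583592; window check 0.7 ≤ 2.583592 < 1.5 is false → out
[7] lift (1,-2): star map gives 1.472136; window check 0.7 ≤ 1.472136 < 1.5 is true → IN Λ

5, 7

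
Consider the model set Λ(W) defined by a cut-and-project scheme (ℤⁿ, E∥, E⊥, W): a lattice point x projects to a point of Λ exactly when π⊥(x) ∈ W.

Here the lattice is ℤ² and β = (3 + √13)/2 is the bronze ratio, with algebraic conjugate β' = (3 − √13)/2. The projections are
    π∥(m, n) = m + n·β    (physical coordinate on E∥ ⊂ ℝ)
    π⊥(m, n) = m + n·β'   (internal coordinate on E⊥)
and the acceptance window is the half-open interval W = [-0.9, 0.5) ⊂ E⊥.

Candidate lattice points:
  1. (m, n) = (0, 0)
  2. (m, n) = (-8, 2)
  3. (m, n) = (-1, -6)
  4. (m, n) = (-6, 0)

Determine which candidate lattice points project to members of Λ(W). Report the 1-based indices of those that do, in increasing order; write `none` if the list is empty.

1

β' = (3−√13)/2 ≈ -0.302776.
#1 (0,0): internal coord 0 + (0)·β' = +0.000000; +0.000000 ∈ [-0.9, 0.5) → IN Λ
#2 (-8,2): internal coord -8 + (2)·β' = -8.605551; -8.605551 ∉ [-0.9, 0.5) → out
#3 (-1,-6): internal coord -1 + (-6)·β' = +0.816654; +0.816654 ∉ [-0.9, 0.5) → out
#4 (-6,0): internal coord -6 + (0)·β' = -6.000000; -6.000000 ∉ [-0.9, 0.5) → out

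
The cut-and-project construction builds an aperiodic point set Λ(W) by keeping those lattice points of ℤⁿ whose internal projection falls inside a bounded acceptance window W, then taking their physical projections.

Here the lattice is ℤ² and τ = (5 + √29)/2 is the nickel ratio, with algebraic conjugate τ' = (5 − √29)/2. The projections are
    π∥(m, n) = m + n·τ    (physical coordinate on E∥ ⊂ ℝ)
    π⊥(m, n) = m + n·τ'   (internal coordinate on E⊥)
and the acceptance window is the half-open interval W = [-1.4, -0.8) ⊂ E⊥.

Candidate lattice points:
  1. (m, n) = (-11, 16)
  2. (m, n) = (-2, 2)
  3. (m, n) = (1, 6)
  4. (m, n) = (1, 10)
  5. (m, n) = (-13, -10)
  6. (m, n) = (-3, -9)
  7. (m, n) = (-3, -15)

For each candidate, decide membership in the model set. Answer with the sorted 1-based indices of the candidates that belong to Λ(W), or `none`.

Compute τ' = (5−√29)/2 = -0.1926, so π⊥(m,n) = m -0.1926·n.
[1] lift (-11,16): star map gives -14.0813; window check -1.4 ≤ -14.0813 < -0.8 is false → out
[2] lift (-2,2): star map gives -2.3852; window check -1.4 ≤ -2.3852 < -0.8 is false → out
[3] lift (1,6): star map gives -0.1555; window check -1.4 ≤ -0.1555 < -0.8 is false → out
[4] lift (1,10): star map gives -0.9258; window check -1.4 ≤ -0.9258 < -0.8 is true → IN Λ
[5] lift (-13,-10): star map gives -11.0742; window check -1.4 ≤ -11.0742 < -0.8 is false → out
[6] lift (-3,-9): star map gives -1.2668; window check -1.4 ≤ -1.2668 < -0.8 is true → IN Λ
[7] lift (-3,-15): star map gives -0.1113; window check -1.4 ≤ -0.1113 < -0.8 is false → out

4, 6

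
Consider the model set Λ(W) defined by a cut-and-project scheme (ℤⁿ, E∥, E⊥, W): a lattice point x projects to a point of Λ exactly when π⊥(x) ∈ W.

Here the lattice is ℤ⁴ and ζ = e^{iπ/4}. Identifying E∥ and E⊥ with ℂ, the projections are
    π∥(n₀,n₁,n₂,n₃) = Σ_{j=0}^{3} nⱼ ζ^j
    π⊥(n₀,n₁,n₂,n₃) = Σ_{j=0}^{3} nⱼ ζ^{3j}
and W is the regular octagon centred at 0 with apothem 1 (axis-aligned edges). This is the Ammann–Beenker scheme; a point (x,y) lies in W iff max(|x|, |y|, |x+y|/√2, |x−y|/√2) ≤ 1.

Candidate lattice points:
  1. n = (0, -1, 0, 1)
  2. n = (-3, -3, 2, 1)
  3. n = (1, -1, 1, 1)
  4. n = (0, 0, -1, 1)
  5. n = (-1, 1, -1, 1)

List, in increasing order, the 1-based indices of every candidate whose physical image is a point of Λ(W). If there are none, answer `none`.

none

Internal map: ζ^{3j} for j=0..3 gives (1,0), (−√2/2,√2/2), (0,−1), (√2/2,√2/2).
candidate 1: n = (0, -1, 0, 1) → π⊥ ≈ (+1.41421, +0.00000); max(|x|,|y|,|x±y|/√2) = 1.41421 > 1 ⇒ ∉ W
candidate 2: n = (-3, -3, 2, 1) → π⊥ ≈ (-0.17157, -3.41421); max(|x|,|y|,|x±y|/√2) = 3.41421 > 1 ⇒ ∉ W
candidate 3: n = (1, -1, 1, 1) → π⊥ ≈ (+2.41421, -1.00000); max(|x|,|y|,|x±y|/√2) = 2.41421 > 1 ⇒ ∉ W
candidate 4: n = (0, 0, -1, 1) → π⊥ ≈ (+0.70711, +1.70711); max(|x|,|y|,|x±y|/√2) = 1.70711 > 1 ⇒ ∉ W
candidate 5: n = (-1, 1, -1, 1) → π⊥ ≈ (-1.00000, +2.41421); max(|x|,|y|,|x±y|/√2) = 2.41421 > 1 ⇒ ∉ W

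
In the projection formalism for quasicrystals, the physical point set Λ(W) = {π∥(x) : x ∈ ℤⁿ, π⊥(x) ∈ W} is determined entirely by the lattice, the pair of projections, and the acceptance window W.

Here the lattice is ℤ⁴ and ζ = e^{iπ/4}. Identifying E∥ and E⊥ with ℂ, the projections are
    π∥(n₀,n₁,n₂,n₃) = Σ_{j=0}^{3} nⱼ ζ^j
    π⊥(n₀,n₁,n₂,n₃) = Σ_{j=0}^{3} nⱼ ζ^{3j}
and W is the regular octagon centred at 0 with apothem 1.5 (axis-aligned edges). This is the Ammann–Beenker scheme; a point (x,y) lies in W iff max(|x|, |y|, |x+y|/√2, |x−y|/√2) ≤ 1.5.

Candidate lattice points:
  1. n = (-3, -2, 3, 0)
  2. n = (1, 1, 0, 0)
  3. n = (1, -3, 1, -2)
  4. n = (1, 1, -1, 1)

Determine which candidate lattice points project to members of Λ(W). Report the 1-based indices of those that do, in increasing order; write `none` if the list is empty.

2

Internal map: ζ^{3j} for j=0..3 gives (1,0), (−√2/2,√2/2), (0,−1), (√2/2,√2/2).
#1 (-3, -2, 3, 0): internal (-1.585786, -4.414214); octagon support 4.414214 vs apothem 1.5 → ∉ W
#2 (1, 1, 0, 0): internal (0.292893, 0.707107); octagon support 0.707107 vs apothem 1.5 → ∈ W
#3 (1, -3, 1, -2): internal (1.707107, -4.535534); octagon support 4.535534 vs apothem 1.5 → ∉ W
#4 (1, 1, -1, 1): internal (1.000000, 2.414214); octagon support 2.414214 vs apothem 1.5 → ∉ W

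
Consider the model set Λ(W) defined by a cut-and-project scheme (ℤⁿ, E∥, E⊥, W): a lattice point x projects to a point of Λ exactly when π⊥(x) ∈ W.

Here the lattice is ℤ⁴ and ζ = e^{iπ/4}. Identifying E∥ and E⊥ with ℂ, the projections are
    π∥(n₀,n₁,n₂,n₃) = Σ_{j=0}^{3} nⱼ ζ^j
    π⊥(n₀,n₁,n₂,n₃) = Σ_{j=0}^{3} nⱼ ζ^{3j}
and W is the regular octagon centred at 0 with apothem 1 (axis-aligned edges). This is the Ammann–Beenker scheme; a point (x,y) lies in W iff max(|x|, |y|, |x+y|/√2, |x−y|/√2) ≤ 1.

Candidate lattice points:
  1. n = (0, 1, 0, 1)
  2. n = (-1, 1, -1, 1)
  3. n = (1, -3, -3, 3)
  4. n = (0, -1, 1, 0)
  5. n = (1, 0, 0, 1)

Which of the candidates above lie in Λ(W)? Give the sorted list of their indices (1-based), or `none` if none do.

none

π⊥(n) = n₀ + n₁ζ³ + n₂ζ⁶ + n₃ζ⁹ where ζ = e^{iπ/4}.
#1 (0, 1, 0, 1): internal (0.0000, 1.4142); octagon support 1.4142 vs apothem 1 → ∉ W
#2 (-1, 1, -1, 1): internal (-1.0000, 2.4142); octagon support 2.4142 vs apothem 1 → ∉ W
#3 (1, -3, -3, 3): internal (5.2426, 3.0000); octagon support 5.8284 vs apothem 1 → ∉ W
#4 (0, -1, 1, 0): internal (0.7071, -1.7071); octagon support 1.7071 vs apothem 1 → ∉ W
#5 (1, 0, 0, 1): internal (1.7071, 0.7071); octagon support 1.7071 vs apothem 1 → ∉ W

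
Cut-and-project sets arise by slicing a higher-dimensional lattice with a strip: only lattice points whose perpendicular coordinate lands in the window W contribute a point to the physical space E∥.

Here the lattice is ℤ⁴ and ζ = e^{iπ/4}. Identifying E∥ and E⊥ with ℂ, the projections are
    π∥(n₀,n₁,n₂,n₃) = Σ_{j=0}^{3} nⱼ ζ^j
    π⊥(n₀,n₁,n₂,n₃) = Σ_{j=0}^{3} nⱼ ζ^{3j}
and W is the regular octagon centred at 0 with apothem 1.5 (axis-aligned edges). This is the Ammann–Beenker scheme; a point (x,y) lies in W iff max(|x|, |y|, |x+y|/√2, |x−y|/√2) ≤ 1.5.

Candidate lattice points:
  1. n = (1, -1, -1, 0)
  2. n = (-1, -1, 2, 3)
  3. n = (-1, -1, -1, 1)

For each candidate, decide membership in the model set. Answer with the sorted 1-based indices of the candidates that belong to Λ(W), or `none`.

3

Internal map: ζ^{3j} for j=0..3 gives (1,0), (−√2/2,√2/2), (0,−1), (√2/2,√2/2).
#1 (1, -1, -1, 0): internal (1.707107, 0.292893); octagon support 1.707107 vs apothem 1.5 → ∉ W
#2 (-1, -1, 2, 3): internal (1.828427, -0.585786); octagon support 1.828427 vs apothem 1.5 → ∉ W
#3 (-1, -1, -1, 1): internal (0.414214, 1.000000); octagon support 1.000000 vs apothem 1.5 → ∈ W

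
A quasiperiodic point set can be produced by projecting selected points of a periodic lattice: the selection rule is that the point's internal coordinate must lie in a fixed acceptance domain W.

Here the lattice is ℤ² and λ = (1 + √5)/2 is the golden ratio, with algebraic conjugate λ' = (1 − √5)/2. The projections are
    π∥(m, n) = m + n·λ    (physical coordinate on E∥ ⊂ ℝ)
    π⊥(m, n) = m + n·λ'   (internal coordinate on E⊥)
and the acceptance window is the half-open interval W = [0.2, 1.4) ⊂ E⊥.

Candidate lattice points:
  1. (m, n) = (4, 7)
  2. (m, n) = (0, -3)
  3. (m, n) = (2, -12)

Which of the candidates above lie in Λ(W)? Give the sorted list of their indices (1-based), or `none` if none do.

Numerically λ ≈ 1.61803 and λ' = −1/λ ≈ -0.61803.
candidate 1: (m,n)=(4,7) → π∥ = 4+7·λ ≈ 15.32624, π⊥ = 4+7·λ' ≈ -0.32624 ∉ [0.2, 1.4) ⇒ out
candidate 2: (m,n)=(0,-3) → π∥ = 0-3·λ ≈ -4.85410, π⊥ = 0-3·λ' ≈ 1.85410 ∉ [0.2, 1.4) ⇒ out
candidate 3: (m,n)=(2,-12) → π∥ = 2-12·λ ≈ -17.41641, π⊥ = 2-12·λ' ≈ 9.41641 ∉ [0.2, 1.4) ⇒ out

none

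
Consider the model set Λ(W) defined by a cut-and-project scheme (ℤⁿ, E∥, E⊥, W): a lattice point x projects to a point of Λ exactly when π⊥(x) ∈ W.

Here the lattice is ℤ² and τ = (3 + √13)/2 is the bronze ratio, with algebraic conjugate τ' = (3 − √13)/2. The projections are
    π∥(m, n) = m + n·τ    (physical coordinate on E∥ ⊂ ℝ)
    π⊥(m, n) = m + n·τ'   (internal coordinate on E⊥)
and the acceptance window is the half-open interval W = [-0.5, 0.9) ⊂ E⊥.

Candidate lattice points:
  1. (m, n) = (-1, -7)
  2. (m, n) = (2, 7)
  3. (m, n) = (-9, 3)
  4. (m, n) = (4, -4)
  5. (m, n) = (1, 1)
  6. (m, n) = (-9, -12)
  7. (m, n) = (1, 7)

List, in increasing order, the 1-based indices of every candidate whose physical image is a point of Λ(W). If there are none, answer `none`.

2, 5

Compute τ' = (3−√13)/2 = -0.302776, so π⊥(m,n) = m -0.302776·n.
candidate 1: (m,n)=(-1,-7) → π∥ = -1-7·τ ≈ -24.119429, π⊥ = -1-7·τ' ≈ 1.119429 ∉ [-0.5, 0.9) ⇒ out
candidate 2: (m,n)=(2,7) → π∥ = 2+7·τ ≈ 25.119429, π⊥ = 2+7·τ' ≈ -0.119429 ∈ [-0.5, 0.9) ⇒ IN Λ
candidate 3: (m,n)=(-9,3) → π∥ = -9+3·τ ≈ 0.908327, π⊥ = -9+3·τ' ≈ -9.908327 ∉ [-0.5, 0.9) ⇒ out
candidate 4: (m,n)=(4,-4) → π∥ = 4-4·τ ≈ -9.211103, π⊥ = 4-4·τ' ≈ 5.211103 ∉ [-0.5, 0.9) ⇒ out
candidate 5: (m,n)=(1,1) → π∥ = 1+1·τ ≈ 4.302776, π⊥ = 1+1·τ' ≈ 0.697224 ∈ [-0.5, 0.9) ⇒ IN Λ
candidate 6: (m,n)=(-9,-12) → π∥ = -9-12·τ ≈ -48.633308, π⊥ = -9-12·τ' ≈ -5.366692 ∉ [-0.5, 0.9) ⇒ out
candidate 7: (m,n)=(1,7) → π∥ = 1+7·τ ≈ 24.119429, π⊥ = 1+7·τ' ≈ -1.119429 ∉ [-0.5, 0.9) ⇒ out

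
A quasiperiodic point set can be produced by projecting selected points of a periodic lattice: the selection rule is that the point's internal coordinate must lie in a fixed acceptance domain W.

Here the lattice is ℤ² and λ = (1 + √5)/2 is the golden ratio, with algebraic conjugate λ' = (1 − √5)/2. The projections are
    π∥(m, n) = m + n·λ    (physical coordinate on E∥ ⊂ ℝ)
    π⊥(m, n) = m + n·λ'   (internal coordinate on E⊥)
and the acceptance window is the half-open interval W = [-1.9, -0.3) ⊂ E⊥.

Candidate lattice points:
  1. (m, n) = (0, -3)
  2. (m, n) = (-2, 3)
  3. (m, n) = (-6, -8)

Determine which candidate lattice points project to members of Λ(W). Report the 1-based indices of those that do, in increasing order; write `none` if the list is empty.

3

λ' = (1−√5)/2 ≈ -0.618034.
[1] lift (0,-3): star map gives 1.854102; window check -1.9 ≤ 1.854102 < -0.3 is false → out
[2] lift (-2,3): star map gives -3.854102; window check -1.9 ≤ -3.854102 < -0.3 is false → out
[3] lift (-6,-8): star map gives -1.055728; window check -1.9 ≤ -1.055728 < -0.3 is true → IN Λ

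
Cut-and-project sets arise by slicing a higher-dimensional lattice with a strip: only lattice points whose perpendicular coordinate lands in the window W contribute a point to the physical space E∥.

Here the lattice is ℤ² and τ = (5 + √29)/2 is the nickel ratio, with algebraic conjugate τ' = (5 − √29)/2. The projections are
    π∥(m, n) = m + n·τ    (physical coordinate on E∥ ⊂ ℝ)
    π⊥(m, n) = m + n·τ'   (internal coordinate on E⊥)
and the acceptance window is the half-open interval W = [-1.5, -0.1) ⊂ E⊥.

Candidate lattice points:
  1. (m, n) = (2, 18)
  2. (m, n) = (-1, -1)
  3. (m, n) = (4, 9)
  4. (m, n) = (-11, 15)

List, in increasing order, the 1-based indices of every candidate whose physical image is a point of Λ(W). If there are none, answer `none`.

τ' = (5−√29)/2 ≈ -0.192582.
[1] lift (2,18): star map gives -1.466483; window check -1.5 ≤ -1.466483 < -0.1 is true → IN Λ
[2] lift (-1,-1): star map gives -0.807418; window check -1.5 ≤ -0.807418 < -0.1 is true → IN Λ
[3] lift (4,9): star map gives 2.266758; window check -1.5 ≤ 2.266758 < -0.1 is false → out
[4] lift (-11,15): star map gives -13.888736; window check -1.5 ≤ -13.888736 < -0.1 is false → out

1, 2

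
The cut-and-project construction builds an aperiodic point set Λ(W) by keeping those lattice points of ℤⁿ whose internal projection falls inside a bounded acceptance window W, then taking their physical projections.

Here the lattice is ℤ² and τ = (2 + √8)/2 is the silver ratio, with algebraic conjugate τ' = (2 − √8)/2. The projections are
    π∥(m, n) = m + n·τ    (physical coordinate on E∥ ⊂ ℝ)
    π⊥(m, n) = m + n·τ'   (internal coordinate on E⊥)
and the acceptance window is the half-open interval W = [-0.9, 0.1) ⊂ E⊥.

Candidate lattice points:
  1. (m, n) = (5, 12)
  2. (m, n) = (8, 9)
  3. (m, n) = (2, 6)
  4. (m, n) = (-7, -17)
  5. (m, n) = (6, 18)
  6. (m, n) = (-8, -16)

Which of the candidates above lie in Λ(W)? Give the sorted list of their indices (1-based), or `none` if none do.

Compute τ' = (2−√8)/2 = -0.414214, so π⊥(m,n) = m -0.414214·n.
candidate 1: (m,n)=(5,12) → π∥ = 5+12·τ ≈ 33.970563, π⊥ = 5+12·τ' ≈ 0.029437 ∈ [-0.9, 0.1) ⇒ IN Λ
candidate 2: (m,n)=(8,9) → π∥ = 8+9·τ ≈ 29.727922, π⊥ = 8+9·τ' ≈ 4.272078 ∉ [-0.9, 0.1) ⇒ out
candidate 3: (m,n)=(2,6) → π∥ = 2+6·τ ≈ 16.485281, π⊥ = 2+6·τ' ≈ -0.485281 ∈ [-0.9, 0.1) ⇒ IN Λ
candidate 4: (m,n)=(-7,-17) → π∥ = -7-17·τ ≈ -48.041631, π⊥ = -7-17·τ' ≈ 0.041631 ∈ [-0.9, 0.1) ⇒ IN Λ
candidate 5: (m,n)=(6,18) → π∥ = 6+18·τ ≈ 49.455844, π⊥ = 6+18·τ' ≈ -1.455844 ∉ [-0.9, 0.1) ⇒ out
candidate 6: (m,n)=(-8,-16) → π∥ = -8-16·τ ≈ -46.627417, π⊥ = -8-16·τ' ≈ -1.372583 ∉ [-0.9, 0.1) ⇒ out

1, 3, 4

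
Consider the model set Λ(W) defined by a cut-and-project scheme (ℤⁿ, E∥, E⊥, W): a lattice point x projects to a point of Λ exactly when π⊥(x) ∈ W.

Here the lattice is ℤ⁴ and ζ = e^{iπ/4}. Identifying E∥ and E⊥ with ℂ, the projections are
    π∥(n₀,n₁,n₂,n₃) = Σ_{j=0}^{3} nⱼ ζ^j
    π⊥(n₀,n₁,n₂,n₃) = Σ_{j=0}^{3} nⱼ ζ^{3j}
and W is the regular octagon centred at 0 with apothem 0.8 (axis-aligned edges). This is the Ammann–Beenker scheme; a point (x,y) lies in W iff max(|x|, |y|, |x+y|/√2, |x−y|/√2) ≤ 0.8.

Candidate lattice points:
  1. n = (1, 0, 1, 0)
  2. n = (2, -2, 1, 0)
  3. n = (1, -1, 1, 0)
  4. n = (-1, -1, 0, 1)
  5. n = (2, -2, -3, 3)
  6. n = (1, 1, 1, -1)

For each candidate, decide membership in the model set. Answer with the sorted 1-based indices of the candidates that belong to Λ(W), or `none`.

Internal map: ζ^{3j} for j=0..3 gives (1,0), (−√2/2,√2/2), (0,−1), (√2/2,√2/2).
candidate 1: n = (1, 0, 1, 0) → π⊥ ≈ (+1.000000, -1.000000); max(|x|,|y|,|x±y|/√2) = 1.414214 > 0.8 ⇒ ∉ W
candidate 2: n = (2, -2, 1, 0) → π⊥ ≈ (+3.414214, -2.414214); max(|x|,|y|,|x±y|/√2) = 4.121320 > 0.8 ⇒ ∉ W
candidate 3: n = (1, -1, 1, 0) → π⊥ ≈ (+1.707107, -1.707107); max(|x|,|y|,|x±y|/√2) = 2.414214 > 0.8 ⇒ ∉ W
candidate 4: n = (-1, -1, 0, 1) → π⊥ ≈ (+0.414214, +0.000000); max(|x|,|y|,|x±y|/√2) = 0.414214 ≤ 0.8 ⇒ ∈ W
candidate 5: n = (2, -2, -3, 3) → π⊥ ≈ (+5.535534, +3.707107); max(|x|,|y|,|x±y|/√2) = 6.535534 > 0.8 ⇒ ∉ W
candidate 6: n = (1, 1, 1, -1) → π⊥ ≈ (-0.414214, -1.000000); max(|x|,|y|,|x±y|/√2) = 1.000000 > 0.8 ⇒ ∉ W

4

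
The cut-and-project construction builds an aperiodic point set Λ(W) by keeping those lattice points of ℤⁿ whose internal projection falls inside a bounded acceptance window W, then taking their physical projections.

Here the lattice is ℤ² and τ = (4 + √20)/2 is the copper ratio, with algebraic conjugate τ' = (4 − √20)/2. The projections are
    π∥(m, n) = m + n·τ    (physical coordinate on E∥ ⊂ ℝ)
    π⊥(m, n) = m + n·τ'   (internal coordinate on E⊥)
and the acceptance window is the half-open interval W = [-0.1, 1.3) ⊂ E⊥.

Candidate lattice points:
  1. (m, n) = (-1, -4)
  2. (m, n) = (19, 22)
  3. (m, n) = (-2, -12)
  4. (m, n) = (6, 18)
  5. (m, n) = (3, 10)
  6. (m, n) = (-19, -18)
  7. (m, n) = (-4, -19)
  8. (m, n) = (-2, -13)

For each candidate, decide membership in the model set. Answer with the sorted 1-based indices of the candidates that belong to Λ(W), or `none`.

1, 3, 5, 7, 8

Numerically τ ≈ 4.23607 and τ' = −1/τ ≈ -0.23607.
#1 (-1,-4): internal coord -1 + (-4)·τ' = -0.05573; -0.05573 ∈ [-0.1, 1.3) → IN Λ
#2 (19,22): internal coord 19 + (22)·τ' = +13.80650; +13.80650 ∉ [-0.1, 1.3) → out
#3 (-2,-12): internal coord -2 + (-12)·τ' = +0.83282; +0.83282 ∈ [-0.1, 1.3) → IN Λ
#4 (6,18): internal coord 6 + (18)·τ' = +1.75078; +1.75078 ∉ [-0.1, 1.3) → out
#5 (3,10): internal coord 3 + (10)·τ' = +0.63932; +0.63932 ∈ [-0.1, 1.3) → IN Λ
#6 (-19,-18): internal coord -19 + (-18)·τ' = -14.75078; -14.75078 ∉ [-0.1, 1.3) → out
#7 (-4,-19): internal coord -4 + (-19)·τ' = +0.48529; +0.48529 ∈ [-0.1, 1.3) → IN Λ
#8 (-2,-13): internal coord -2 + (-13)·τ' = +1.06888; +1.06888 ∈ [-0.1, 1.3) → IN Λ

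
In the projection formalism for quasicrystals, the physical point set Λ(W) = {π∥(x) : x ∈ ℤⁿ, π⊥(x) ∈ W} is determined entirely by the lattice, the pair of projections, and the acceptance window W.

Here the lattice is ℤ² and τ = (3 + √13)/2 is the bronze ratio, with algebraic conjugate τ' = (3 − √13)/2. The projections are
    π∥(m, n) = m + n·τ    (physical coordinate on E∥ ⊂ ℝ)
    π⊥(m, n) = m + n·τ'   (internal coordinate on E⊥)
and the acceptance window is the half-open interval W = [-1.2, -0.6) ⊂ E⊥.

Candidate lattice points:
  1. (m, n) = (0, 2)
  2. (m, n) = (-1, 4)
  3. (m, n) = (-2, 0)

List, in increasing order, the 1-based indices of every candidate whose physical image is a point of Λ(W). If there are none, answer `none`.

1

τ' = (3−√13)/2 ≈ -0.3028.
#1 (0,2): internal coord 0 + (2)·τ' = -0.6056; -0.6056 ∈ [-1.2, -0.6) → IN Λ
#2 (-1,4): internal coord -1 + (4)·τ' = -2.2111; -2.2111 ∉ [-1.2, -0.6) → out
#3 (-2,0): internal coord -2 + (0)·τ' = -2.0000; -2.0000 ∉ [-1.2, -0.6) → out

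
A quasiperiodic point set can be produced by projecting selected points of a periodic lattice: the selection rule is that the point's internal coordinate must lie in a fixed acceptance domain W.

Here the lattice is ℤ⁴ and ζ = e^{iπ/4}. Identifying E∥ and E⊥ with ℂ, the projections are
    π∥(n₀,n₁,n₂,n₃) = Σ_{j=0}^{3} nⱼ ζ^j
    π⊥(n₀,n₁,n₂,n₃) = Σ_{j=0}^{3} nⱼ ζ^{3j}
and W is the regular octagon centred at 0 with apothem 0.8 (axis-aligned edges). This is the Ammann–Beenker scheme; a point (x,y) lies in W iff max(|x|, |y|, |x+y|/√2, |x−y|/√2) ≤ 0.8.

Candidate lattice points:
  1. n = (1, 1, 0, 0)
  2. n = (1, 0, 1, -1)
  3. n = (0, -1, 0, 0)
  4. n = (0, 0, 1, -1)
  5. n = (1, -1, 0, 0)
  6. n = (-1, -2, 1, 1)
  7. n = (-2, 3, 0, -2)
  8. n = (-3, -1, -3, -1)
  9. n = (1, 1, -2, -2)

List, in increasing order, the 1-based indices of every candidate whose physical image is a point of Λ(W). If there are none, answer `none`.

Internal map: ζ^{3j} for j=0..3 gives (1,0), (−√2/2,√2/2), (0,−1), (√2/2,√2/2).
candidate 1: n = (1, 1, 0, 0) → π⊥ ≈ (+0.292893, +0.707107); max(|x|,|y|,|x±y|/√2) = 0.707107 ≤ 0.8 ⇒ ∈ W
candidate 2: n = (1, 0, 1, -1) → π⊥ ≈ (+0.292893, -1.707107); max(|x|,|y|,|x±y|/√2) = 1.707107 > 0.8 ⇒ ∉ W
candidate 3: n = (0, -1, 0, 0) → π⊥ ≈ (+0.707107, -0.707107); max(|x|,|y|,|x±y|/√2) = 1.000000 > 0.8 ⇒ ∉ W
candidate 4: n = (0, 0, 1, -1) → π⊥ ≈ (-0.707107, -1.707107); max(|x|,|y|,|x±y|/√2) = 1.707107 > 0.8 ⇒ ∉ W
candidate 5: n = (1, -1, 0, 0) → π⊥ ≈ (+1.707107, -0.707107); max(|x|,|y|,|x±y|/√2) = 1.707107 > 0.8 ⇒ ∉ W
candidate 6: n = (-1, -2, 1, 1) → π⊥ ≈ (+1.121320, -1.707107); max(|x|,|y|,|x±y|/√2) = 2.000000 > 0.8 ⇒ ∉ W
candidate 7: n = (-2, 3, 0, -2) → π⊥ ≈ (-5.535534, +0.707107); max(|x|,|y|,|x±y|/√2) = 5.535534 > 0.8 ⇒ ∉ W
candidate 8: n = (-3, -1, -3, -1) → π⊥ ≈ (-3.000000, +1.585786); max(|x|,|y|,|x±y|/√2) = 3.242641 > 0.8 ⇒ ∉ W
candidate 9: n = (1, 1, -2, -2) → π⊥ ≈ (-1.121320, +1.292893); max(|x|,|y|,|x±y|/√2) = 1.707107 > 0.8 ⇒ ∉ W

1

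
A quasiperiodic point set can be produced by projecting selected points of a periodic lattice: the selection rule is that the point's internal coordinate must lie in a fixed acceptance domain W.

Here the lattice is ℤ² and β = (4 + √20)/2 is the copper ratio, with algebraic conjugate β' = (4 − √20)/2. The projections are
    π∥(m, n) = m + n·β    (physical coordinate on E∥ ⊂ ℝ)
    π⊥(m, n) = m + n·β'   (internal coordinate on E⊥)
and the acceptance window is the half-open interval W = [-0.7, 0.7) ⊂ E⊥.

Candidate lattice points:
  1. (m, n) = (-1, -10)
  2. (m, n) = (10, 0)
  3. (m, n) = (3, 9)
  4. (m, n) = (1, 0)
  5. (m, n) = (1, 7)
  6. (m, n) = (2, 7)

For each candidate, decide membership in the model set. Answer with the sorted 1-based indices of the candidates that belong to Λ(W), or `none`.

Numerically β ≈ 4.2361 and β' = −1/β ≈ -0.2361.
candidate 1: (m,n)=(-1,-10) → π∥ = -1-10·β ≈ -43.3607, π⊥ = -1-10·β' ≈ 1.3607 ∉ [-0.7, 0.7) ⇒ out
candidate 2: (m,n)=(10,0) → π∥ = 10+0·β ≈ 10.0000, π⊥ = 10+0·β' ≈ 10.0000 ∉ [-0.7, 0.7) ⇒ out
candidate 3: (m,n)=(3,9) → π∥ = 3+9·β ≈ 41.1246, π⊥ = 3+9·β' ≈ 0.8754 ∉ [-0.7, 0.7) ⇒ out
candidate 4: (m,n)=(1,0) → π∥ = 1+0·β ≈ 1.0000, π⊥ = 1+0·β' ≈ 1.0000 ∉ [-0.7, 0.7) ⇒ out
candidate 5: (m,n)=(1,7) → π∥ = 1+7·β ≈ 30.6525, π⊥ = 1+7·β' ≈ -0.6525 ∈ [-0.7, 0.7) ⇒ IN Λ
candidate 6: (m,n)=(2,7) → π∥ = 2+7·β ≈ 31.6525, π⊥ = 2+7·β' ≈ 0.3475 ∈ [-0.7, 0.7) ⇒ IN Λ

5, 6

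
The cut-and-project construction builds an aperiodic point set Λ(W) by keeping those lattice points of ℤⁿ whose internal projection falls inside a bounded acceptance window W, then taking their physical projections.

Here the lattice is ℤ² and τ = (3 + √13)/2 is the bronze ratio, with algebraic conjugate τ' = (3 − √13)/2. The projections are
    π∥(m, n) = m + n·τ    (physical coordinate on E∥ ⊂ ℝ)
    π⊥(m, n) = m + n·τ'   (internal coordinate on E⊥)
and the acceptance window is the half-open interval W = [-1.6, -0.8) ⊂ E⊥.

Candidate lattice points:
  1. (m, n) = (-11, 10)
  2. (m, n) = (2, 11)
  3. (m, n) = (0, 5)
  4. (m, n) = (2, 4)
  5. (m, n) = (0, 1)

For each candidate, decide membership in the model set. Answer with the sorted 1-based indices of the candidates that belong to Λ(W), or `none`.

2, 3

Numerically τ ≈ 3.30278 and τ' = −1/τ ≈ -0.30278.
candidate 1: (m,n)=(-11,10) → π∥ = -11+10·τ ≈ 22.02776, π⊥ = -11+10·τ' ≈ -14.02776 ∉ [-1.6, -0.8) ⇒ out
candidate 2: (m,n)=(2,11) → π∥ = 2+11·τ ≈ 38.33053, π⊥ = 2+11·τ' ≈ -1.33053 ∈ [-1.6, -0.8) ⇒ IN Λ
candidate 3: (m,n)=(0,5) → π∥ = 0+5·τ ≈ 16.51388, π⊥ = 0+5·τ' ≈ -1.51388 ∈ [-1.6, -0.8) ⇒ IN Λ
candidate 4: (m,n)=(2,4) → π∥ = 2+4·τ ≈ 15.21110, π⊥ = 2+4·τ' ≈ 0.78890 ∉ [-1.6, -0.8) ⇒ out
candidate 5: (m,n)=(0,1) → π∥ = 0+1·τ ≈ 3.30278, π⊥ = 0+1·τ' ≈ -0.30278 ∉ [-1.6, -0.8) ⇒ out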